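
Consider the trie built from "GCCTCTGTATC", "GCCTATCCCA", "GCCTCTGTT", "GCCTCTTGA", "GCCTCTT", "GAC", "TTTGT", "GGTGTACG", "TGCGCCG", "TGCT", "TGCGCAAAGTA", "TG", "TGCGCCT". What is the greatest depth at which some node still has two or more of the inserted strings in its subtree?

The deepest shared node is where two words last agree before diverging.
"GCCTCTGTATC" and "GCCTCTGTT" agree on "GCCTCTGT" (8 characters) before diverging; nothing deeper is shared.
Longest shared-prefix length: 8

8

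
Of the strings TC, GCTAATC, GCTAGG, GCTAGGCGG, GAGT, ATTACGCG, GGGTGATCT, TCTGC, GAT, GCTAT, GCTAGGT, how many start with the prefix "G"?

Filter for entries beginning with "G":
Matches: "GAGT", "GAT", "GCTAATC", "GCTAGG", "GCTAGGCGG", "GCTAGGT", "GCTAT", "GGGTGATCT"
Count: 8

8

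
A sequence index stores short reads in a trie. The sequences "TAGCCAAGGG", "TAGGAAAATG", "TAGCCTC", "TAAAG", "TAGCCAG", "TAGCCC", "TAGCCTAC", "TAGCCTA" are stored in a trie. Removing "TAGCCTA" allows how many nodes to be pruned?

0

A node on "TAGCCTA"'s path can go only if nothing else ends at it or branches off below it.
Every node on "TAGCCTA" is still needed (e.g. by "TAGCCTAC"), so nothing is freed.
Nodes removed: 0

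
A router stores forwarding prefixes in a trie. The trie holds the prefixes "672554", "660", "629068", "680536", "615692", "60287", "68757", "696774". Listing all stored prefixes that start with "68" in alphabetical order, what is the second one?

68757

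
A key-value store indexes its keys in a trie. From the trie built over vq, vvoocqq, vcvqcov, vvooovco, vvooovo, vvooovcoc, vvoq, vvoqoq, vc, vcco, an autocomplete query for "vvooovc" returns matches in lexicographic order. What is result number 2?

Words with prefix "vvooovc", in lexicographic order: "vvooovco", "vvooovcoc"
Position 2: vvooovcoc

vvooovcoc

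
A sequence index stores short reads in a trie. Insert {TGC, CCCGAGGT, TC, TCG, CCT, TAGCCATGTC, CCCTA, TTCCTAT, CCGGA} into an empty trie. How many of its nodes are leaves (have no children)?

8

A leaf is a node with no children — equivalently, the end of a word that is not a proper prefix of any other stored word.
Those words: "CCCGAGGT", "CCCTA", "CCGGA", "CCT", "TAGCCATGTC", "TCG", "TGC", "TTCCTAT"
Leaf count: 8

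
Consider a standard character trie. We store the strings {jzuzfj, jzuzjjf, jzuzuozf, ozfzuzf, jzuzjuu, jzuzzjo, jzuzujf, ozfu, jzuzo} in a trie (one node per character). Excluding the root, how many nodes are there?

Trie structure (* marks end of a word):
(root)
├─ j
│  └─ z
│     └─ u
│        └─ z
│           ├─ f
│           │  └─ j *
│           ├─ j
│           │  ├─ j
│           │  │  └─ f *
│           │  └─ u
│           │     └─ u *
│           ├─ o *
│           ├─ u
│           │  ├─ j
│           │  │  └─ f *
│           │  └─ o
│           │     └─ z
│           │        └─ f *
│           └─ z
│              └─ j
│                 └─ o *
└─ o
   └─ z
      └─ f
         ├─ u *
         └─ z
            └─ u
               └─ z
                  └─ f *
Counting every labelled node above: 29.

29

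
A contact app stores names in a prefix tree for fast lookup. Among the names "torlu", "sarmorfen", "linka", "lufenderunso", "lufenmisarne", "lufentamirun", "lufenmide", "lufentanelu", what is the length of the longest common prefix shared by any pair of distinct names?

The deepest shared node is where two words last agree before diverging.
e.g. "lufenmide" and "lufenmisarne" share the prefix "lufenmi" of length 7; no pair shares a longer one.
Longest shared-prefix length: 7

7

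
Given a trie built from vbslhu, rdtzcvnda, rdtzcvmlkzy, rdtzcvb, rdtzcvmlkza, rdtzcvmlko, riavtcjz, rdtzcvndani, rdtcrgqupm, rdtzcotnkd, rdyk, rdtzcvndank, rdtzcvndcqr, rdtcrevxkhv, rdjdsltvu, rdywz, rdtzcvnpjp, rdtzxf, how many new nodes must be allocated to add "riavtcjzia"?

2

Walking "riavtcjzia" from the root, the first 8 characters ("riavtcjz") follow existing edges; "i" is the first miss.
So 10 − 8 = 2 new nodes.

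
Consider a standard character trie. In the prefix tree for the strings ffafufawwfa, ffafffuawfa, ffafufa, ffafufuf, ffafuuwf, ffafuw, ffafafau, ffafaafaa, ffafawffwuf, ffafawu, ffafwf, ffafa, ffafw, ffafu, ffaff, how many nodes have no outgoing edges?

10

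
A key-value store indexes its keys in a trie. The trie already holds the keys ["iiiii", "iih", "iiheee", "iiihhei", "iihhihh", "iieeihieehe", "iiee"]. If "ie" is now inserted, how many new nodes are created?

"i" is already a path in the trie; the remaining "e" must be added.
Each of the 1 remaining characters creates one node.

1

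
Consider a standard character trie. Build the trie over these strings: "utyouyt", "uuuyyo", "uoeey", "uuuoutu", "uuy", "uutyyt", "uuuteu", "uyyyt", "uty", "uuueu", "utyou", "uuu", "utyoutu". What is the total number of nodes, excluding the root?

36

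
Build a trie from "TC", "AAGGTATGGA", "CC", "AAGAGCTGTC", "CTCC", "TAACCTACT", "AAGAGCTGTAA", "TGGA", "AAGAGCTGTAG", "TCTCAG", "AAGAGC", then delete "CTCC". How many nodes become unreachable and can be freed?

A node on "CTCC"'s path can go only if nothing else ends at it or branches off below it.
The suffix "TCC" (3 nodes) is used only by "CTCC"; the node for "C" still has the child "C", so pruning stops there.
Nodes removed: 3

3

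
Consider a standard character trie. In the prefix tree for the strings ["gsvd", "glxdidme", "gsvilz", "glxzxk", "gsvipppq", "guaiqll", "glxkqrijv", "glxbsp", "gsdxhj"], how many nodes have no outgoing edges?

A leaf is a node with no children — equivalently, the end of a word that is not a proper prefix of any other stored word.
Those words: "glxbsp", "glxdidme", "glxkqrijv", "glxzxk", "gsdxhj", "gsvd", "gsvilz", "gsvipppq", "guaiqll"
Leaf count: 9

9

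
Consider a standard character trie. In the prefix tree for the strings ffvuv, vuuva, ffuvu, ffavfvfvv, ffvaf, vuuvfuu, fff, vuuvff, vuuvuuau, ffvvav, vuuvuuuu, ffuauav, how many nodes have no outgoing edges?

12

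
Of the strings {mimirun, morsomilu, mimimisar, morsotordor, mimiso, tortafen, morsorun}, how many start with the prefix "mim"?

Traverse to the node for "mim", then collect every word in that subtree.
Words under "mim": mimimisar, mimirun, mimiso
Count: 3

3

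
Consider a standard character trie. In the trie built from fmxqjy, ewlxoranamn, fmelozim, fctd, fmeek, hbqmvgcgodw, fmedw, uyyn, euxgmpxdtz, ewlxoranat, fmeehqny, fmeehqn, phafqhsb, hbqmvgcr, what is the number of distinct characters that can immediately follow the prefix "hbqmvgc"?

2

The children of the "hbqmvgc" node are the distinct next characters among strings starting with "hbqmvgc".
Distinct next characters after "hbqmvgc": g, r.
That node has 2 child edges.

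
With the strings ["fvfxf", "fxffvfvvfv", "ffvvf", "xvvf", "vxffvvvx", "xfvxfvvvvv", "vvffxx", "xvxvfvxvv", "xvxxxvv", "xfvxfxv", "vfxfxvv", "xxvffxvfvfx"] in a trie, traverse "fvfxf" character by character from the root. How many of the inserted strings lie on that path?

1

Traverse "fvfxf" character by character; count nodes along the way that are marked as word ends.
Prefixes of the query that are stored words: "fvfxf"
Count: 1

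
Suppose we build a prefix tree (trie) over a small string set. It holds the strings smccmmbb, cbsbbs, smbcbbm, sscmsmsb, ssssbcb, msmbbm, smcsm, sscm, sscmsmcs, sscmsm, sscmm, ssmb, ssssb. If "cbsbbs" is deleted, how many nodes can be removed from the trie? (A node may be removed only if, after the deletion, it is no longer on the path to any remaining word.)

Walk "cbsbbs" from the leaf back toward the root, removing each node that no remaining word uses.
No other word shares any prefix with "cbsbbs", so all 6 of its nodes go.
Nodes removed: 6

6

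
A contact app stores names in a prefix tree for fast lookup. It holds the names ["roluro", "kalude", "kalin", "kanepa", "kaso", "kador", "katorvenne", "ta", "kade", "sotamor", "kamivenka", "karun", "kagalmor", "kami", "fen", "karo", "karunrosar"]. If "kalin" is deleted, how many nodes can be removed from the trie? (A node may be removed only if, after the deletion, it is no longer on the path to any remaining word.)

Walk "kalin" from the leaf back toward the root, removing each node that no remaining word uses.
The suffix "in" (2 nodes) is used only by "kalin"; the node for "kal" still has the child "u", so pruning stops there.
Nodes removed: 2

2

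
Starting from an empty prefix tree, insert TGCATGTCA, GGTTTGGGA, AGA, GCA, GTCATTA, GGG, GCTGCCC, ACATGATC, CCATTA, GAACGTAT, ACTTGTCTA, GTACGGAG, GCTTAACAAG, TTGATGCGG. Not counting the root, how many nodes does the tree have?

83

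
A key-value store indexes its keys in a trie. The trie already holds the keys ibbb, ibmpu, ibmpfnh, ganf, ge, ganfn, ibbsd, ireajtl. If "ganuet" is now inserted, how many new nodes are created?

3

"gan" is already a path in the trie; the remaining "uet" must be added.
So 6 − 3 = 3 new nodes.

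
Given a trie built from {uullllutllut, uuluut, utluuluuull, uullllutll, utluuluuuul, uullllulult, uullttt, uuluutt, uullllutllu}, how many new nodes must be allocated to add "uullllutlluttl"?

2

Walking "uullllutlluttl" from the root, the first 12 characters ("uullllutllut") follow existing edges; "t" is the first miss.
New nodes needed: |"uullllutlluttl"| − 12 = 14 − 12 = 2.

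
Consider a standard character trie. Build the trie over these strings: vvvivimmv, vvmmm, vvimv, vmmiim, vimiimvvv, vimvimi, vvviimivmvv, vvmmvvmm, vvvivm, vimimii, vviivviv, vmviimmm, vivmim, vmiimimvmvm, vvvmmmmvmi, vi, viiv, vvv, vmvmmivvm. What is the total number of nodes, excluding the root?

Count nodes per top-level branch (shared prefixes stored once):
  'v'-branch (vi, viiv, vimiimvvv, vimimii, vimvimi, vivmim, vmiimimvmvm, vmmiim, vmviimmm, vmvmmivvm, vviivviv, vvimv, vvmmm, vvmmvvmm, vvv, vvviimivmvv, vvvivimmv, vvvivm, vvvmmmmvmi): 86 nodes
Sum: 86

86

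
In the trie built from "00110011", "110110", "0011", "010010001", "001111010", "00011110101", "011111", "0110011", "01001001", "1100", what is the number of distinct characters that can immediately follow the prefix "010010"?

1

Follow the path "010010" to its node, then look at its outgoing edges.
Characters that immediately follow "010010" among the stored strings: {0}.
That node has 1 child edge.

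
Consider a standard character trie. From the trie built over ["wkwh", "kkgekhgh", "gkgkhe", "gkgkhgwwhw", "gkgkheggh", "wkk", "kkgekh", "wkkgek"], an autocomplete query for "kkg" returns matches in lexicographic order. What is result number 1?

DFS of the "kkg" subtree visits, in order: "kkgekh", "kkgekhgh"
The 1st is kkgekh.

kkgekh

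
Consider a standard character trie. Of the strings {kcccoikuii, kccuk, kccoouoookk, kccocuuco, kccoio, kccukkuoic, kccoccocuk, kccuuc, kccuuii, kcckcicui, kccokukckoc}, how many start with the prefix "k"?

Walk to "k"; the words in its subtree are exactly those with that prefix.
Matches: "kcccoikuii", "kcckcicui", "kccoccocuk", "kccocuuco", "kccoio", "kccokukckoc", "kccoouoookk", "kccuk", "kccukkuoic", "kccuuc", "kccuuii"
Count: 11

11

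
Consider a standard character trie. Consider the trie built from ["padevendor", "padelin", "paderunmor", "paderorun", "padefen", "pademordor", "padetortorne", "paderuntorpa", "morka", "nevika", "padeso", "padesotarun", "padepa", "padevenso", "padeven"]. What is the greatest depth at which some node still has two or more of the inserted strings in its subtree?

The deepest shared node is where two words last agree before diverging.
e.g. "paderunmor" and "paderuntorpa" share the prefix "paderun" of length 7; no pair shares a longer one.
Longest shared-prefix length: 7

7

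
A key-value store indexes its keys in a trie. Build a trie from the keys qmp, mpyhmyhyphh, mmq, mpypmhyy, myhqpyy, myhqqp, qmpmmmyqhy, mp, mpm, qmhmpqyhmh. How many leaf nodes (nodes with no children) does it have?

Leaves are exactly the stored words that no other stored word extends.
Those words: "mmq", "mpm", "mpyhmyhyphh", "mpypmhyy", "myhqpyy", "myhqqp", "qmhmpqyhmh", "qmpmmmyqhy"
Leaf count: 8

8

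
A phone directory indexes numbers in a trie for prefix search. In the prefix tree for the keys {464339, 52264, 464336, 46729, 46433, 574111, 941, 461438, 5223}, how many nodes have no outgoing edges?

Leaves are exactly the stored words that no other stored word extends.
Those words: "461438", "464336", "464339", "46729", "5223", "52264", "574111", "941"
Leaf count: 8

8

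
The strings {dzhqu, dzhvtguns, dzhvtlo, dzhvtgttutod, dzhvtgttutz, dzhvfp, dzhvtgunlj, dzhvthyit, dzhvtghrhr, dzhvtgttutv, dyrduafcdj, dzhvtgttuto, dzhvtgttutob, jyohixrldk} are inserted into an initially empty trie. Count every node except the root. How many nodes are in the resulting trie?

53

Count nodes per top-level branch (shared prefixes stored once):
  'd'-branch (dyrduafcdj, dzhqu, dzhvfp, dzhvtghrhr, dzhvtgttuto, dzhvtgttutob, dzhvtgttutod, dzhvtgttutv, dzhvtgttutz, dzhvtgunlj, dzhvtguns, dzhvthyit, dzhvtlo): 43 nodes
  'j'-branch (jyohixrldk): 10 nodes
Sum: 53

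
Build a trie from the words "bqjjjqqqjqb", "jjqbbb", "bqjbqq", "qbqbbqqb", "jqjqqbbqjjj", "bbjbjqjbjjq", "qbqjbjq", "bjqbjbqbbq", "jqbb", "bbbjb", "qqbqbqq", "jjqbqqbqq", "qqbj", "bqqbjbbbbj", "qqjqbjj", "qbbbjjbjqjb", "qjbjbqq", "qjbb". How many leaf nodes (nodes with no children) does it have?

A leaf is a node with no children — equivalently, the end of a word that is not a proper prefix of any other stored word.
Those words: "bbbjb", "bbjbjqjbjjq", "bjqbjbqbbq", "bqjbqq", "bqjjjqqqjqb", "bqqbjbbbbj", "jjqbbb", "jjqbqqbqq", "jqbb", "jqjqqbbqjjj", "qbbbjjbjqjb", "qbqbbqqb", "qbqjbjq", "qjbb", "qjbjbqq", "qqbj", "qqbqbqq", "qqjqbjj"
Leaf count: 18

18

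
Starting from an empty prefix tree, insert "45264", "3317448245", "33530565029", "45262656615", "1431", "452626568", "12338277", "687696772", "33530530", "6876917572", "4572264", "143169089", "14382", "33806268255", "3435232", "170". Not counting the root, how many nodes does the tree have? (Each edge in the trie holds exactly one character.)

Insert word by word; a character creates a node only if that edge doesn't already exist:
  "45264" → 5 new (4, 5, 2, 6, 4)
  "3317448245" → 10 new (3, 3, 1, 7, 4, 4, 8, 2, 4, 5)
  "33530565029" → prefix "33" already present; 9 new (5, 3, 0, 5, 6, 5, 0, 2, 9)
  "45262656615" → prefix "4526" already present; 7 new (2, 6, 5, 6, 6, 1, 5)
  "1431" → 4 new (1, 4, 3, 1)
  "452626568" → prefix "45262656" already present; 1 new (8)
  "12338277" → prefix "1" already present; 7 new (2, 3, 3, 8, 2, 7, 7)
  "687696772" → 9 new (6, 8, 7, 6, 9, 6, 7, 7, 2)
  "33530530" → prefix "335305" already present; 2 new (3, 0)
  "6876917572" → prefix "68769" already present; 5 new (1, 7, 5, 7, 2)
  "4572264" → prefix "45" already present; 5 new (7, 2, 2, 6, 4)
  "143169089" → prefix "1431" already present; 5 new (6, 9, 0, 8, 9)
  "14382" → prefix "143" already present; 2 new (8, 2)
  "33806268255" → prefix "33" already present; 9 new (8, 0, 6, 2, 6, 8, 2, 5, 5)
  "3435232" → prefix "3" already present; 6 new (4, 3, 5, 2, 3, 2)
  "170" → prefix "1" already present; 2 new (7, 0)
Total nodes = 5 + 10 + 9 + 7 + 4 + 1 + 7 + 9 + 2 + 5 + 5 + 5 + 2 + 9 + 6 + 2 = 88

88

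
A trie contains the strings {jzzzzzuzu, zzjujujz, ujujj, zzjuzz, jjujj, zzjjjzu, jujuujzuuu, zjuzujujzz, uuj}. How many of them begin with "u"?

2

Traverse to the node for "u", then collect every word in that subtree.
Matches: "ujujj", "uuj"
Count: 2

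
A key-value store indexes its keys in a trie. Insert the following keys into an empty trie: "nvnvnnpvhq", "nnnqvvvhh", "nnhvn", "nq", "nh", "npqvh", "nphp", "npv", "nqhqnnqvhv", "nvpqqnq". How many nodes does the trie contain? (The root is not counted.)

43

Count nodes per top-level branch (shared prefixes stored once):
  'n'-branch (nh, nnhvn, nnnqvvvhh, nphp, npqvh, npv, nq, nqhqnnqvhv, nvnvnnpvhq, nvpqqnq): 43 nodes
Sum: 43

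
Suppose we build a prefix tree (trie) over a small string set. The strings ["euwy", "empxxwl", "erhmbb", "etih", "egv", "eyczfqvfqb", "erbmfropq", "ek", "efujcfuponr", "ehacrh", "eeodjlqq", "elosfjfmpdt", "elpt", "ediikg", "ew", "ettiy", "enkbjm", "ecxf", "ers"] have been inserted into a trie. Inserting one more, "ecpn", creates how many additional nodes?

The longest prefix of "ecpn" already in the trie is "ec" (length 2).
Each of the 2 remaining characters creates one node.

2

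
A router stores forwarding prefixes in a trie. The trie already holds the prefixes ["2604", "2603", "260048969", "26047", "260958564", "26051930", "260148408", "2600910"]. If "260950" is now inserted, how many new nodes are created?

"26095" is already a path in the trie; the remaining "0" must be added.
New nodes needed: |"260950"| − 5 = 6 − 5 = 1.

1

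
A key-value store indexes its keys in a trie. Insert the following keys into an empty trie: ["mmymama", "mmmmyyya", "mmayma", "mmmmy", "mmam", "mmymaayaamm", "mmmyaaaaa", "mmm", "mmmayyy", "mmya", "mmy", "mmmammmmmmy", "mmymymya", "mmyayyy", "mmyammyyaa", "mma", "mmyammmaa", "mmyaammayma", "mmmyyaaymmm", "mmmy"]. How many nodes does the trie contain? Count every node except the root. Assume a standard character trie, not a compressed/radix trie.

Count nodes per top-level branch (shared prefixes stored once):
  'm'-branch (mma, mmam, mmayma, mmm, mmmammmmmmy, mmmayyy, mmmmy, mmmmyyya, mmmy, mmmyaaaaa, mmmyyaaymmm, mmy, mmya, mmyaammayma, mmyammmaa, mmyammyyaa, mmyayyy, mmymaayaamm, mmymama, mmymymya): 72 nodes
Sum: 72

72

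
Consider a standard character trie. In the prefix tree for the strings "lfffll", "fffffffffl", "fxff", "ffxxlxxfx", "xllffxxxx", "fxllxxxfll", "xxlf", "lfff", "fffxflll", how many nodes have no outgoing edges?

A leaf is a node with no children — equivalently, the end of a word that is not a proper prefix of any other stored word.
Those words: "fffffffffl", "fffxflll", "ffxxlxxfx", "fxff", "fxllxxxfll", "lfffll", "xllffxxxx", "xxlf"
Leaf count: 8

8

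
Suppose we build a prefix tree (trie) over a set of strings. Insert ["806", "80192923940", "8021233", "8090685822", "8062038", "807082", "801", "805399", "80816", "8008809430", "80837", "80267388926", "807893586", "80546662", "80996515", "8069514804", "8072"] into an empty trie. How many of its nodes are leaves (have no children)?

A leaf is a node with no children — equivalently, the end of a word that is not a proper prefix of any other stored word.
Those words: "8008809430", "80192923940", "8021233", "80267388926", "805399", "80546662", "8062038", "8069514804", "807082", "8072", "807893586", "80816", "80837", "8090685822", "80996515"
Leaf count: 15

15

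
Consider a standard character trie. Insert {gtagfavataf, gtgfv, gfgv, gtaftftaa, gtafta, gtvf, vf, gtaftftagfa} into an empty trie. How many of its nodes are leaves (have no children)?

8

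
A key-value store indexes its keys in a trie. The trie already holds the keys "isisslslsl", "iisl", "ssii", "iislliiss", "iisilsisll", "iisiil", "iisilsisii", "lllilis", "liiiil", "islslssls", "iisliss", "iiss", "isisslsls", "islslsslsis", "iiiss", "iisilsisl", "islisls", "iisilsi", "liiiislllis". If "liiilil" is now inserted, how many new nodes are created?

"liii" is already a path in the trie; the remaining "lil" must be added.
So 7 − 4 = 3 new nodes.

3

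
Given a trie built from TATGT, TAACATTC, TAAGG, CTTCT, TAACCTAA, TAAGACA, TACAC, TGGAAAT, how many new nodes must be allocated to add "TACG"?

The longest prefix of "TACG" already in the trie is "TAC" (length 3).
So 4 − 3 = 1 new nodes.

1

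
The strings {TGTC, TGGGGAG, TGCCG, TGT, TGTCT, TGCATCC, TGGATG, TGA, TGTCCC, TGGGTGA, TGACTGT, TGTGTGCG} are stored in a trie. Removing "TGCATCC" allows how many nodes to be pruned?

A node on "TGCATCC"'s path can go only if nothing else ends at it or branches off below it.
The suffix "ATCC" (4 nodes) is used only by "TGCATCC"; the node for "TGC" still has the child "C", so pruning stops there.
Nodes removed: 4

4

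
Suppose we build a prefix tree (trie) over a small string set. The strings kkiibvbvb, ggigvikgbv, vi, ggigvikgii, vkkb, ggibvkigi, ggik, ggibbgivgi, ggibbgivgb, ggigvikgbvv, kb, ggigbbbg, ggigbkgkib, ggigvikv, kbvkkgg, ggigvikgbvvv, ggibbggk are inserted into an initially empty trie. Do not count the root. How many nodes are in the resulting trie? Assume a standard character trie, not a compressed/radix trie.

60

Insert word by word; a character creates a node only if that edge doesn't already exist:
  "kkiibvbvb" → 9 new (k, k, i, i, b, v, b, v, b)
  "ggigvikgbv" → 10 new (g, g, i, g, v, i, k, g, b, v)
  "vi" → 2 new (v, i)
  "ggigvikgii" → prefix "ggigvikg" already present; 2 new (i, i)
  "vkkb" → prefix "v" already present; 3 new (k, k, b)
  "ggibvkigi" → prefix "ggi" already present; 6 new (b, v, k, i, g, i)
  "ggik" → prefix "ggi" already present; 1 new (k)
  "ggibbgivgi" → prefix "ggib" already present; 6 new (b, g, i, v, g, i)
  "ggibbgivgb" → prefix "ggibbgivg" already present; 1 new (b)
  "ggigvikgbvv" → prefix "ggigvikgbv" already present; 1 new (v)
  "kb" → prefix "k" already present; 1 new (b)
  "ggigbbbg" → prefix "ggig" already present; 4 new (b, b, b, g)
  "ggigbkgkib" → prefix "ggigb" already present; 5 new (k, g, k, i, b)
  "ggigvikv" → prefix "ggigvik" already present; 1 new (v)
  "kbvkkgg" → prefix "kb" already present; 5 new (v, k, k, g, g)
  "ggigvikgbvvv" → prefix "ggigvikgbvv" already present; 1 new (v)
  "ggibbggk" → prefix "ggibbg" already present; 2 new (g, k)
Total nodes = 9 + 10 + 2 + 2 + 3 + 6 + 1 + 6 + 1 + 1 + 1 + 4 + 5 + 1 + 5 + 1 + 2 = 60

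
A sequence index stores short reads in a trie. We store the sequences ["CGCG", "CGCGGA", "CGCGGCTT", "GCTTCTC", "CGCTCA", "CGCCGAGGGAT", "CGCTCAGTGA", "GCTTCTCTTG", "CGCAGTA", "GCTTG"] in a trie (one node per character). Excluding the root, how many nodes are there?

39

Trace insertions, counting only characters that open a new branch:
  "CGCG" → 4 new (C, G, C, G)
  "CGCGGA" → prefix "CGCG" already present; 2 new (G, A)
  "CGCGGCTT" → prefix "CGCGG" already present; 3 new (C, T, T)
  "GCTTCTC" → 7 new (G, C, T, T, C, T, C)
  "CGCTCA" → prefix "CGC" already present; 3 new (T, C, A)
  "CGCCGAGGGAT" → prefix "CGC" already present; 8 new (C, G, A, G, G, G, A, T)
  "CGCTCAGTGA" → prefix "CGCTCA" already present; 4 new (G, T, G, A)
  "GCTTCTCTTG" → prefix "GCTTCTC" already present; 3 new (T, T, G)
  "CGCAGTA" → prefix "CGC" already present; 4 new (A, G, T, A)
  "GCTTG" → prefix "GCTT" already present; 1 new (G)
Total nodes = 4 + 2 + 3 + 7 + 3 + 8 + 4 + 3 + 4 + 1 = 39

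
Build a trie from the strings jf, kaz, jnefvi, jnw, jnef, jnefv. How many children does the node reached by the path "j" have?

Walk "j" from the root, arriving at one node.
Characters that immediately follow "j" among the stored strings: {f, n}.
That node has 2 child edges.

2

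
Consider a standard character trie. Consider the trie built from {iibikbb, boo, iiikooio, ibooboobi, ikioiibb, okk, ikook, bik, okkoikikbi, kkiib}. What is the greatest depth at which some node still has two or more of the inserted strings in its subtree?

3

Look for the deepest trie node that still has at least two words in its subtree.
"okk" and "okkoikikbi" agree on "okk" (3 characters) before diverging; nothing deeper is shared.
Longest shared-prefix length: 3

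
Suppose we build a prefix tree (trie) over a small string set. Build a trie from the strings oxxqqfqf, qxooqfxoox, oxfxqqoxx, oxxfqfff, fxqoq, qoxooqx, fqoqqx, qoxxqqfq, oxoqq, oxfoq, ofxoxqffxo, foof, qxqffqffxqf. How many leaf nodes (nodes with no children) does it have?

13

Leaves are exactly the stored words that no other stored word extends.
Those words: "foof", "fqoqqx", "fxqoq", "ofxoxqffxo", "oxfoq", "oxfxqqoxx", "oxoqq", "oxxfqfff", "oxxqqfqf", "qoxooqx", "qoxxqqfq", "qxooqfxoox", "qxqffqffxqf"
Leaf count: 13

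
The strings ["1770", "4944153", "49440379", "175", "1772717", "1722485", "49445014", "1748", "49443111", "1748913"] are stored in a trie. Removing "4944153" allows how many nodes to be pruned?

3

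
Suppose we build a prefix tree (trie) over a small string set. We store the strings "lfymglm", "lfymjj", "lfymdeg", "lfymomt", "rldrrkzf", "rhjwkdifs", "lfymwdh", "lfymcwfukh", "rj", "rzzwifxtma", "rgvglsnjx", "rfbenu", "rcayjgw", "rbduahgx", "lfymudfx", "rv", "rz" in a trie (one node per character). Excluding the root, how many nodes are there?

81

Trace insertions, counting only characters that open a new branch:
  "lfymglm" → 7 new (l, f, y, m, g, l, m)
  "lfymjj" → prefix "lfym" already present; 2 new (j, j)
  "lfymdeg" → prefix "lfym" already present; 3 new (d, e, g)
  "lfymomt" → prefix "lfym" already present; 3 new (o, m, t)
  "rldrrkzf" → 8 new (r, l, d, r, r, k, z, f)
  "rhjwkdifs" → prefix "r" already present; 8 new (h, j, w, k, d, i, f, s)
  "lfymwdh" → prefix "lfym" already present; 3 new (w, d, h)
  "lfymcwfukh" → prefix "lfym" already present; 6 new (c, w, f, u, k, h)
  "rj" → prefix "r" already present; 1 new (j)
  "rzzwifxtma" → prefix "r" already present; 9 new (z, z, w, i, f, x, t, m, a)
  "rgvglsnjx" → prefix "r" already present; 8 new (g, v, g, l, s, n, j, x)
  "rfbenu" → prefix "r" already present; 5 new (f, b, e, n, u)
  "rcayjgw" → prefix "r" already present; 6 new (c, a, y, j, g, w)
  "rbduahgx" → prefix "r" already present; 7 new (b, d, u, a, h, g, x)
  "lfymudfx" → prefix "lfym" already present; 4 new (u, d, f, x)
  "rv" → prefix "r" already present; 1 new (v)
  "rz" → prefix "rz" already present; 0 new (none)
Total nodes = 7 + 2 + 3 + 3 + 8 + 8 + 3 + 6 + 1 + 9 + 8 + 5 + 6 + 7 + 4 + 1 + 0 = 81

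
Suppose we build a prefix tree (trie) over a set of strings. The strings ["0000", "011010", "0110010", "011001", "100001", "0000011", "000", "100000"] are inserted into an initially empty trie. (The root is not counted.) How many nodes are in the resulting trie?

Trie structure (* marks end of a word):
(root)
├─ 0
│  ├─ 0
│  │  └─ 0 *
│  │     └─ 0 *
│  │        └─ 0
│  │           └─ 1
│  │              └─ 1 *
│  └─ 1
│     └─ 1
│        └─ 0
│           ├─ 0
│           │  └─ 1 *
│           │     └─ 0 *
│           └─ 1
│              └─ 0 *
└─ 1
   └─ 0
      └─ 0
         └─ 0
            └─ 0
               ├─ 0 *
               └─ 1 *
Counting every labelled node above: 22.

22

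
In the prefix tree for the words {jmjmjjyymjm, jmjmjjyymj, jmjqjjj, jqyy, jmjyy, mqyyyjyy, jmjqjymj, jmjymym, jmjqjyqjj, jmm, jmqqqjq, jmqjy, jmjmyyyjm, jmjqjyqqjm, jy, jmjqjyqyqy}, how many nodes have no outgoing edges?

A leaf is a node with no children — equivalently, the end of a word that is not a proper prefix of any other stored word.
Those words: "jmjmjjyymjm", "jmjmyyyjm", "jmjqjjj", "jmjqjymj", "jmjqjyqjj", "jmjqjyqqjm", "jmjqjyqyqy", "jmjymym", "jmjyy", "jmm", "jmqjy", "jmqqqjq", "jqyy", "jy", "mqyyyjyy"
Leaf count: 15

15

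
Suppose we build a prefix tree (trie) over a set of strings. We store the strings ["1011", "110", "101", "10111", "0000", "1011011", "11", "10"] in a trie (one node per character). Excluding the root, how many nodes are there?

Insert word by word; a character creates a node only if that edge doesn't already exist:
  "1011" → 4 new (1, 0, 1, 1)
  "110" → prefix "1" already present; 2 new (1, 0)
  "101" → prefix "101" already present; 0 new (none)
  "10111" → prefix "1011" already present; 1 new (1)
  "0000" → 4 new (0, 0, 0, 0)
  "1011011" → prefix "1011" already present; 3 new (0, 1, 1)
  "11" → prefix "11" already present; 0 new (none)
  "10" → prefix "10" already present; 0 new (none)
Total nodes = 4 + 2 + 0 + 1 + 4 + 3 + 0 + 0 = 14

14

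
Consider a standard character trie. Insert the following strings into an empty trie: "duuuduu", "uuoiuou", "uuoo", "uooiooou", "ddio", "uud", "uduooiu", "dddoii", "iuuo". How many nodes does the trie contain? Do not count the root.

40

Trie structure (* marks end of a word):
(root)
├─ d
│  ├─ d
│  │  ├─ d
│  │  │  └─ o
│  │  │     └─ i
│  │  │        └─ i *
│  │  └─ i
│  │     └─ o *
│  └─ u
│     └─ u
│        └─ u
│           └─ d
│              └─ u
│                 └─ u *
├─ i
│  └─ u
│     └─ u
│        └─ o *
└─ u
   ├─ d
   │  └─ u
   │     └─ o
   │        └─ o
   │           └─ i
   │              └─ u *
   ├─ o
   │  └─ o
   │     └─ i
   │        └─ o
   │           └─ o
   │              └─ o
   │                 └─ u *
   └─ u
      ├─ d *
      └─ o
         ├─ i
         │  └─ u
         │     └─ o
         │        └─ u *
         └─ o *
Counting every labelled node above: 40.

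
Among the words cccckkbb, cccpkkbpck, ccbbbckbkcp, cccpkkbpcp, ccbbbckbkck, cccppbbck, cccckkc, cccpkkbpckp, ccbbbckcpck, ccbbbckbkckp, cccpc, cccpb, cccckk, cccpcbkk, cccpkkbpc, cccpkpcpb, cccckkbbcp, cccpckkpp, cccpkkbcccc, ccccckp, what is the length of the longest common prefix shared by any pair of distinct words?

11

Equivalently: take the maximum, over all pairs, of their longest common prefix length.
e.g. "ccbbbckbkck" and "ccbbbckbkckp" share the prefix "ccbbbckbkck" of length 11; no pair shares a longer one.
Longest shared-prefix length: 11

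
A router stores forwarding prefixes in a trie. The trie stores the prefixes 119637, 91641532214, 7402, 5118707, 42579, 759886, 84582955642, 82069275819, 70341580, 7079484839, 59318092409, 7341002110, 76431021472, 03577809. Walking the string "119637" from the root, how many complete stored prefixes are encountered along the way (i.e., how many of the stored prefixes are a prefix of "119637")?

1

Walk "119637" from the root; an end-of-word marker is hit whenever a stored word is a prefix of "119637".
Prefixes of the query that are stored words: "119637"
Count: 1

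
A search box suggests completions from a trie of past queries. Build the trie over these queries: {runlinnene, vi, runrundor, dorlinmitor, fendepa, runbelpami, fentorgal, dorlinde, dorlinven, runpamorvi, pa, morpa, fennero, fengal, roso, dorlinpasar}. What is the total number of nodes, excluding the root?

Trace insertions, counting only characters that open a new branch:
  "runlinnene" → 10 new (r, u, n, l, i, n, n, e, n, e)
  "vi" → 2 new (v, i)
  "runrundor" → prefix "run" already present; 6 new (r, u, n, d, o, r)
  "dorlinmitor" → 11 new (d, o, r, l, i, n, m, i, t, o, r)
  "fendepa" → 7 new (f, e, n, d, e, p, a)
  "runbelpami" → prefix "run" already present; 7 new (b, e, l, p, a, m, i)
  "fentorgal" → prefix "fen" already present; 6 new (t, o, r, g, a, l)
  "dorlinde" → prefix "dorlin" already present; 2 new (d, e)
  "dorlinven" → prefix "dorlin" already present; 3 new (v, e, n)
  "runpamorvi" → prefix "run" already present; 7 new (p, a, m, o, r, v, i)
  "pa" → 2 new (p, a)
  "morpa" → 5 new (m, o, r, p, a)
  "fennero" → prefix "fen" already present; 4 new (n, e, r, o)
  "fengal" → prefix "fen" already present; 3 new (g, a, l)
  "roso" → prefix "r" already present; 3 new (o, s, o)
  "dorlinpasar" → prefix "dorlin" already present; 5 new (p, a, s, a, r)
Total nodes = 10 + 2 + 6 + 11 + 7 + 7 + 6 + 2 + 3 + 7 + 2 + 5 + 4 + 3 + 3 + 5 = 83

83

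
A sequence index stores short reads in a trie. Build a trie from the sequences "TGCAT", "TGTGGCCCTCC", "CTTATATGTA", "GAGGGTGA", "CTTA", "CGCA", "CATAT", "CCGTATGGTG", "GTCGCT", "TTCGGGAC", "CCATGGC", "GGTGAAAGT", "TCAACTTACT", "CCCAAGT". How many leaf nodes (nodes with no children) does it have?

Leaves are exactly the stored words that no other stored word extends.
Those words: "CATAT", "CCATGGC", "CCCAAGT", "CCGTATGGTG", "CGCA", "CTTATATGTA", "GAGGGTGA", "GGTGAAAGT", "GTCGCT", "TCAACTTACT", "TGCAT", "TGTGGCCCTCC", "TTCGGGAC"
Leaf count: 13

13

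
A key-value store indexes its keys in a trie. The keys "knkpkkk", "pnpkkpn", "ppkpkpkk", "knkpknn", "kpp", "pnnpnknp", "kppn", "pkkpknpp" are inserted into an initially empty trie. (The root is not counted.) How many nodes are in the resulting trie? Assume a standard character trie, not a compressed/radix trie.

Insert word by word; a character creates a node only if that edge doesn't already exist:
  "knkpkkk" → 7 new (k, n, k, p, k, k, k)
  "pnpkkpn" → 7 new (p, n, p, k, k, p, n)
  "ppkpkpkk" → prefix "p" already present; 7 new (p, k, p, k, p, k, k)
  "knkpknn" → prefix "knkpk" already present; 2 new (n, n)
  "kpp" → prefix "k" already present; 2 new (p, p)
  "pnnpnknp" → prefix "pn" already present; 6 new (n, p, n, k, n, p)
  "kppn" → prefix "kpp" already present; 1 new (n)
  "pkkpknpp" → prefix "p" already present; 7 new (k, k, p, k, n, p, p)
Total nodes = 7 + 7 + 7 + 2 + 2 + 6 + 1 + 7 = 39

39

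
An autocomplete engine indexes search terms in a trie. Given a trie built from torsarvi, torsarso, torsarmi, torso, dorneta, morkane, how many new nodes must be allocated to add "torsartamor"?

5

The longest prefix of "torsartamor" already in the trie is "torsar" (length 6).
So 11 − 6 = 5 new nodes.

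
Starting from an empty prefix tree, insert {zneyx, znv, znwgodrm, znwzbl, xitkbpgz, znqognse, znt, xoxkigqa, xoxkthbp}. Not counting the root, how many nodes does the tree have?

41

For each word, the new-node count is its length minus the longest prefix already in the trie:
  "zneyx" → 5 new (z, n, e, y, x)
  "znv" → prefix "zn" already present; 1 new (v)
  "znwgodrm" → prefix "zn" already present; 6 new (w, g, o, d, r, m)
  "znwzbl" → prefix "znw" already present; 3 new (z, b, l)
  "xitkbpgz" → 8 new (x, i, t, k, b, p, g, z)
  "znqognse" → prefix "zn" already present; 6 new (q, o, g, n, s, e)
  "znt" → prefix "zn" already present; 1 new (t)
  "xoxkigqa" → prefix "x" already present; 7 new (o, x, k, i, g, q, a)
  "xoxkthbp" → prefix "xoxk" already present; 4 new (t, h, b, p)
Total nodes = 5 + 1 + 6 + 3 + 8 + 6 + 1 + 7 + 4 = 41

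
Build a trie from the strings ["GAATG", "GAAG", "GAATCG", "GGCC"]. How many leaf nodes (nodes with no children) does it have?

Leaves are exactly the stored words that no other stored word extends.
Those words: "GAAG", "GAATCG", "GAATG", "GGCC"
Leaf count: 4

4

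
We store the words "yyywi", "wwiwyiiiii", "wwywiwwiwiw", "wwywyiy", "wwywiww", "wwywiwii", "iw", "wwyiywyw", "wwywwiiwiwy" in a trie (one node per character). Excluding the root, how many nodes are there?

For each word, the new-node count is its length minus the longest prefix already in the trie:
  "yyywi" → 5 new (y, y, y, w, i)
  "wwiwyiiiii" → 10 new (w, w, i, w, y, i, i, i, i, i)
  "wwywiwwiwiw" → prefix "ww" already present; 9 new (y, w, i, w, w, i, w, i, w)
  "wwywyiy" → prefix "wwyw" already present; 3 new (y, i, y)
  "wwywiww" → prefix "wwywiww" already present; 0 new (none)
  "wwywiwii" → prefix "wwywiw" already present; 2 new (i, i)
  "iw" → 2 new (i, w)
  "wwyiywyw" → prefix "wwy" already present; 5 new (i, y, w, y, w)
  "wwywwiiwiwy" → prefix "wwyw" already present; 7 new (w, i, i, w, i, w, y)
Total nodes = 5 + 10 + 9 + 3 + 0 + 2 + 2 + 5 + 7 = 43

43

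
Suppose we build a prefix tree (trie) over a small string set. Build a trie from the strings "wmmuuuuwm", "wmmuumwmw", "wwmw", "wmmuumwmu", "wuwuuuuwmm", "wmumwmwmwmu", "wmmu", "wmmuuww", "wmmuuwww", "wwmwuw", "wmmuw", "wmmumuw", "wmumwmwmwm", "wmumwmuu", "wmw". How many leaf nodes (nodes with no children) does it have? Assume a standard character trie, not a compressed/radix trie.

11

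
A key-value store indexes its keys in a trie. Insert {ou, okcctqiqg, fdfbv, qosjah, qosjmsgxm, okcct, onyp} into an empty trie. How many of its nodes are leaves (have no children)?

Leaves are exactly the stored words that no other stored word extends.
Those words: "fdfbv", "okcctqiqg", "onyp", "ou", "qosjah", "qosjmsgxm"
Leaf count: 6

6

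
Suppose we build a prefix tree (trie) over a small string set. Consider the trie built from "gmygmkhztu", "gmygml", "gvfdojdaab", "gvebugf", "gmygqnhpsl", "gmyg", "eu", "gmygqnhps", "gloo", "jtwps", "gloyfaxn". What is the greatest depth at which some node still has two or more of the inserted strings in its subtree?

9

The deepest shared node is where two words last agree before diverging.
e.g. "gmygqnhps" and "gmygqnhpsl" share the prefix "gmygqnhps" of length 9; no pair shares a longer one.
Longest shared-prefix length: 9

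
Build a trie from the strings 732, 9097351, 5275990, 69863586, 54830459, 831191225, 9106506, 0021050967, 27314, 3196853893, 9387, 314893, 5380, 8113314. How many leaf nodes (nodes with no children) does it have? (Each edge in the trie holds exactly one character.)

Leaves are exactly the stored words that no other stored word extends.
Those words: "0021050967", "27314", "314893", "3196853893", "5275990", "5380", "54830459", "69863586", "732", "8113314", "831191225", "9097351", "9106506", "9387"
Leaf count: 14

14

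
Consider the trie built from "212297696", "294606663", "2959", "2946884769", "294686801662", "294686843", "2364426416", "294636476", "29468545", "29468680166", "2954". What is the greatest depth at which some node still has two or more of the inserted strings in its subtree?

11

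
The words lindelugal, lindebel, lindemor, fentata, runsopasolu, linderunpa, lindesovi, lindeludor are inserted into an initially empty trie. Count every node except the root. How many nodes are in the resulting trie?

46

Insert word by word; a character creates a node only if that edge doesn't already exist:
  "lindelugal" → 10 new (l, i, n, d, e, l, u, g, a, l)
  "lindebel" → prefix "linde" already present; 3 new (b, e, l)
  "lindemor" → prefix "linde" already present; 3 new (m, o, r)
  "fentata" → 7 new (f, e, n, t, a, t, a)
  "runsopasolu" → 11 new (r, u, n, s, o, p, a, s, o, l, u)
  "linderunpa" → prefix "linde" already present; 5 new (r, u, n, p, a)
  "lindesovi" → prefix "linde" already present; 4 new (s, o, v, i)
  "lindeludor" → prefix "lindelu" already present; 3 new (d, o, r)
Total nodes = 10 + 3 + 3 + 7 + 11 + 5 + 4 + 3 = 46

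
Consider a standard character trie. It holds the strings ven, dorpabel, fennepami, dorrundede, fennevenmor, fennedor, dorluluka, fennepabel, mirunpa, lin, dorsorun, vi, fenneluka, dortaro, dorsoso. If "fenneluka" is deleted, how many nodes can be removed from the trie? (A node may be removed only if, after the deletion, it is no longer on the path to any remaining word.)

4

A node on "fenneluka"'s path can go only if nothing else ends at it or branches off below it.
The suffix "luka" (4 nodes) is used only by "fenneluka"; the node for "fenne" still has the child "p", so pruning stops there.
Nodes removed: 4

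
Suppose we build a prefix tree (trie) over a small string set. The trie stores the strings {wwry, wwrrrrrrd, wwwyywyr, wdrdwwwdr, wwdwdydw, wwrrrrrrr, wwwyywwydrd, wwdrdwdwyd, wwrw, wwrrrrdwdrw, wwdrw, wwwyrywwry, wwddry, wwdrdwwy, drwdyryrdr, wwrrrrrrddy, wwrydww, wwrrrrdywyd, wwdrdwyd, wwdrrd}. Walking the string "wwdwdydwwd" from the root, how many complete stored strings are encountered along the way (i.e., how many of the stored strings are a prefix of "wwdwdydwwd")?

Traverse "wwdwdydwwd" character by character; count nodes along the way that are marked as word ends.
Prefixes of the query that are stored words: "wwdwdydw"
Count: 1

1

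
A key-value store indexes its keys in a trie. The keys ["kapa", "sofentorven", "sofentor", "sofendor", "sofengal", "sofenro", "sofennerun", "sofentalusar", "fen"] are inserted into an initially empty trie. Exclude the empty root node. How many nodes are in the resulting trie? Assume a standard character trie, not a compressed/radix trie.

For each word, the new-node count is its length minus the longest prefix already in the trie:
  "kapa" → 4 new (k, a, p, a)
  "sofentorven" → 11 new (s, o, f, e, n, t, o, r, v, e, n)
  "sofentor" → prefix "sofentor" already present; 0 new (none)
  "sofendor" → prefix "sofen" already present; 3 new (d, o, r)
  "sofengal" → prefix "sofen" already present; 3 new (g, a, l)
  "sofenro" → prefix "sofen" already present; 2 new (r, o)
  "sofennerun" → prefix "sofen" already present; 5 new (n, e, r, u, n)
  "sofentalusar" → prefix "sofent" already present; 6 new (a, l, u, s, a, r)
  "fen" → 3 new (f, e, n)
Total nodes = 4 + 11 + 0 + 3 + 3 + 2 + 5 + 6 + 3 = 37

37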